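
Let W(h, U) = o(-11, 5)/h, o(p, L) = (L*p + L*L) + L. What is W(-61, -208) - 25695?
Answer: -1567370/61 ≈ -25695.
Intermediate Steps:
o(p, L) = L + L² + L*p (o(p, L) = (L*p + L²) + L = (L² + L*p) + L = L + L² + L*p)
W(h, U) = -25/h (W(h, U) = (5*(1 + 5 - 11))/h = (5*(-5))/h = -25/h)
W(-61, -208) - 25695 = -25/(-61) - 25695 = -25*(-1/61) - 25695 = 25/61 - 25695 = -1567370/61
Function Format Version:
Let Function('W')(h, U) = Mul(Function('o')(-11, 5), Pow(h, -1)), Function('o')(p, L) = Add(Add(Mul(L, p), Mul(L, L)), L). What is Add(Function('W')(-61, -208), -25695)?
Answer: Rational(-1567370, 61) ≈ -25695.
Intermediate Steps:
Function('o')(p, L) = Add(L, Pow(L, 2), Mul(L, p)) (Function('o')(p, L) = Add(Add(Mul(L, p), Pow(L, 2)), L) = Add(Add(Pow(L, 2), Mul(L, p)), L) = Add(L, Pow(L, 2), Mul(L, p)))
Function('W')(h, U) = Mul(-25, Pow(h, -1)) (Function('W')(h, U) = Mul(Mul(5, Add(1, 5, -11)), Pow(h, -1)) = Mul(Mul(5, -5), Pow(h, -1)) = Mul(-25, Pow(h, -1)))
Add(Function('W')(-61, -208), -25695) = Add(Mul(-25, Pow(-61, -1)), -25695) = Add(Mul(-25, Rational(-1, 61)), -25695) = Add(Rational(25, 61), -25695) = Rational(-1567370, 61)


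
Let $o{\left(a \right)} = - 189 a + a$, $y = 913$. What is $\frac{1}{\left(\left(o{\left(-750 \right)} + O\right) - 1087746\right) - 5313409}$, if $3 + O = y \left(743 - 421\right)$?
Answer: $- \frac{1}{5966172} \approx -1.6761 \cdot 10^{-7}$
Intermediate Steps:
$o{\left(a \right)} = - 188 a$
$O = 293983$ ($O = -3 + 913 \left(743 - 421\right) = -3 + 913 \cdot 322 = -3 + 293986 = 293983$)
$\frac{1}{\left(\left(o{\left(-750 \right)} + O\right) - 1087746\right) - 5313409} = \frac{1}{\left(\left(\left(-188\right) \left(-750\right) + 293983\right) - 1087746\right) - 5313409} = \frac{1}{\left(\left(141000 + 293983\right) - 1087746\right) - 5313409} = \frac{1}{\left(434983 - 1087746\right) - 5313409} = \frac{1}{-652763 - 5313409} = \frac{1}{-5966172} = - \frac{1}{5966172}$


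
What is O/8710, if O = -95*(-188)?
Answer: 1786/871 ≈ 2.0505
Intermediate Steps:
O = 17860
O/8710 = 17860/8710 = 17860*(1/8710) = 1786/871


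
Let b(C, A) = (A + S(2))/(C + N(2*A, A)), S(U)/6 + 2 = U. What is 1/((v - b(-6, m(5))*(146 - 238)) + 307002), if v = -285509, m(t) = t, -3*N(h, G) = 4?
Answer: 11/235733 ≈ 4.6663e-5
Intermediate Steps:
N(h, G) = -4/3 (N(h, G) = -1/3*4 = -4/3)
S(U) = -12 + 6*U
b(C, A) = A/(-4/3 + C) (b(C, A) = (A + (-12 + 6*2))/(C - 4/3) = (A + (-12 + 12))/(-4/3 + C) = (A + 0)/(-4/3 + C) = A/(-4/3 + C))
1/((v - b(-6, m(5))*(146 - 238)) + 307002) = 1/((-285509 - 3*5/(-4 + 3*(-6))*(146 - 238)) + 307002) = 1/((-285509 - 3*5/(-4 - 18)*(-92)) + 307002) = 1/((-285509 - 3*5/(-22)*(-92)) + 307002) = 1/((-285509 - 3*5*(-1/22)*(-92)) + 307002) = 1/((-285509 - (-15)*(-92)/22) + 307002) = 1/((-285509 - 1*690/11) + 307002) = 1/((-285509 - 690/11) + 307002) = 1/(-3141289/11 + 307002) = 1/(235733/11) = 11/235733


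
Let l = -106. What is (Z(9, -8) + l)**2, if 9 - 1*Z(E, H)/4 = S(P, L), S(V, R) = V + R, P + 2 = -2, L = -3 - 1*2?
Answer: 1156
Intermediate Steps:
L = -5 (L = -3 - 2 = -5)
P = -4 (P = -2 - 2 = -4)
S(V, R) = R + V
Z(E, H) = 72 (Z(E, H) = 36 - 4*(-5 - 4) = 36 - 4*(-9) = 36 + 36 = 72)
(Z(9, -8) + l)**2 = (72 - 106)**2 = (-34)**2 = 1156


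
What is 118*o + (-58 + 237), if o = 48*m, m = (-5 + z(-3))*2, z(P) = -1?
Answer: -67789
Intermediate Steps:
m = -12 (m = (-5 - 1)*2 = -6*2 = -12)
o = -576 (o = 48*(-12) = -576)
118*o + (-58 + 237) = 118*(-576) + (-58 + 237) = -67968 + 179 = -67789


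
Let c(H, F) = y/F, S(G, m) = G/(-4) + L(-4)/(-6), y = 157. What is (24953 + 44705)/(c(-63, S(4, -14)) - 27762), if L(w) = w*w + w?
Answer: -208974/83443 ≈ -2.5044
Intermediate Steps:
L(w) = w + w² (L(w) = w² + w = w + w²)
S(G, m) = -2 - G/4 (S(G, m) = G/(-4) - 4*(1 - 4)/(-6) = G*(-¼) - 4*(-3)*(-⅙) = -G/4 + 12*(-⅙) = -G/4 - 2 = -2 - G/4)
c(H, F) = 157/F
(24953 + 44705)/(c(-63, S(4, -14)) - 27762) = (24953 + 44705)/(157/(-2 - ¼*4) - 27762) = 69658/(157/(-2 - 1) - 27762) = 69658/(157/(-3) - 27762) = 69658/(157*(-⅓) - 27762) = 69658/(-157/3 - 27762) = 69658/(-83443/3) = 69658*(-3/83443) = -208974/83443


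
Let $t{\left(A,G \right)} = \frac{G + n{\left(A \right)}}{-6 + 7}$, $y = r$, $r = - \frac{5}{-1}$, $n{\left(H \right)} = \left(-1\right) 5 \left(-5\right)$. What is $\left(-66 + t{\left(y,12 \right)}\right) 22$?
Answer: $-638$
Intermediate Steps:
$n{\left(H \right)} = 25$ ($n{\left(H \right)} = \left(-5\right) \left(-5\right) = 25$)
$r = 5$ ($r = \left(-5\right) \left(-1\right) = 5$)
$y = 5$
$t{\left(A,G \right)} = 25 + G$ ($t{\left(A,G \right)} = \frac{G + 25}{-6 + 7} = \frac{25 + G}{1} = \left(25 + G\right) 1 = 25 + G$)
$\left(-66 + t{\left(y,12 \right)}\right) 22 = \left(-66 + \left(25 + 12\right)\right) 22 = \left(-66 + 37\right) 22 = \left(-29\right) 22 = -638$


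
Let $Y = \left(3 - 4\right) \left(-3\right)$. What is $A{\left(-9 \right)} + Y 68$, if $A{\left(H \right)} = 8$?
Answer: $212$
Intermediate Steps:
$Y = 3$ ($Y = \left(-1\right) \left(-3\right) = 3$)
$A{\left(-9 \right)} + Y 68 = 8 + 3 \cdot 68 = 8 + 204 = 212$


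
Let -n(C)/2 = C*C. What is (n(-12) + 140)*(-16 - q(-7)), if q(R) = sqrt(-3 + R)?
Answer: 2368 + 148*I*sqrt(10) ≈ 2368.0 + 468.02*I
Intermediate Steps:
n(C) = -2*C**2 (n(C) = -2*C*C = -2*C**2)
(n(-12) + 140)*(-16 - q(-7)) = (-2*(-12)**2 + 140)*(-16 - sqrt(-3 - 7)) = (-2*144 + 140)*(-16 - sqrt(-10)) = (-288 + 140)*(-16 - I*sqrt(10)) = -148*(-16 - I*sqrt(10)) = 2368 + 148*I*sqrt(10)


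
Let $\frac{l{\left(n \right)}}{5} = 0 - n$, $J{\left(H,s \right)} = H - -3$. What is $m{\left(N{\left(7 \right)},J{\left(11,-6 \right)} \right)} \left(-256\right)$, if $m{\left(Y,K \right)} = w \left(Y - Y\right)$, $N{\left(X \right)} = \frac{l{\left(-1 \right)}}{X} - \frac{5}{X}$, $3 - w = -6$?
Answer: $0$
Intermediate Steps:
$J{\left(H,s \right)} = 3 + H$ ($J{\left(H,s \right)} = H + 3 = 3 + H$)
$l{\left(n \right)} = - 5 n$ ($l{\left(n \right)} = 5 \left(0 - n\right) = 5 \left(- n\right) = - 5 n$)
$w = 9$ ($w = 3 - -6 = 3 + 6 = 9$)
$N{\left(X \right)} = 0$ ($N{\left(X \right)} = \frac{\left(-5\right) \left(-1\right)}{X} - \frac{5}{X} = \frac{5}{X} - \frac{5}{X} = 0$)
$m{\left(Y,K \right)} = 0$ ($m{\left(Y,K \right)} = 9 \left(Y - Y\right) = 9 \cdot 0 = 0$)
$m{\left(N{\left(7 \right)},J{\left(11,-6 \right)} \right)} \left(-256\right) = 0 \left(-256\right) = 0$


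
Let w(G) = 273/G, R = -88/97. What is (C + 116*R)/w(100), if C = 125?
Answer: 63900/8827 ≈ 7.2392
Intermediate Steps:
R = -88/97 (R = -88*1/97 = -88/97 ≈ -0.90722)
(C + 116*R)/w(100) = (125 + 116*(-88/97))/((273/100)) = (125 - 10208/97)/((273*(1/100))) = 1917/(97*(273/100)) = (1917/97)*(100/273) = 63900/8827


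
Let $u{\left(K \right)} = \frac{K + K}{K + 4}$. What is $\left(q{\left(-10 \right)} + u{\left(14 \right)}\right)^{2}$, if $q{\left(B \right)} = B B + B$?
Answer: $\frac{678976}{81} \approx 8382.4$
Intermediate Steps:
$q{\left(B \right)} = B + B^{2}$ ($q{\left(B \right)} = B^{2} + B = B + B^{2}$)
$u{\left(K \right)} = \frac{2 K}{4 + K}$
$\left(q{\left(-10 \right)} + u{\left(14 \right)}\right)^{2} = \left(- 10 \left(1 - 10\right) + 2 \cdot 14 \frac{1}{4 + 14}\right)^{2} = \left(\left(-10\right) \left(-9\right) + 2 \cdot 14 \cdot \frac{1}{18}\right)^{2} = \left(90 + 2 \cdot 14 \cdot \frac{1}{18}\right)^{2} = \left(90 + \frac{14}{9}\right)^{2} = \left(\frac{824}{9}\right)^{2} = \frac{678976}{81}$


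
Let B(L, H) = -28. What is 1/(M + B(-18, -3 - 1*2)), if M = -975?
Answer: -1/1003 ≈ -0.00099701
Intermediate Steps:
1/(M + B(-18, -3 - 1*2)) = 1/(-975 - 28) = 1/(-1003) = -1/1003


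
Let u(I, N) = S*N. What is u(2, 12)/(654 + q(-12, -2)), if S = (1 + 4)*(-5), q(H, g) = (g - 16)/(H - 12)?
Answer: -400/873 ≈ -0.45819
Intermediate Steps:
q(H, g) = (-16 + g)/(-12 + H)
S = -25 (S = 5*(-5) = -25)
u(I, N) = -25*N
u(2, 12)/(654 + q(-12, -2)) = (-25*12)/(654 + (-16 - 2)/(-12 - 12)) = -300/(654 - 18/(-24)) = -300/(654 - 1/24*(-18)) = -300/(654 + 3/4) = -300/2619/4 = -300*4/2619 = -400/873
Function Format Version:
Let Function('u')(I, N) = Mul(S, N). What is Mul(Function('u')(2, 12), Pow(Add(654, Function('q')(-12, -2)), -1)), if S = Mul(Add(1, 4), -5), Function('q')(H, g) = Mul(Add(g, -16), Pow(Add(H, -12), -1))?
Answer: Rational(-400, 873) ≈ -0.45819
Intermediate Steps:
Function('q')(H, g) = Mul(Pow(Add(-12, H), -1), Add(-16, g)) (Function('q')(H, g) = Mul(Add(-16, g), Pow(Add(-12, H), -1)) = Mul(Pow(Add(-12, H), -1), Add(-16, g)))
S = -25 (S = Mul(5, -5) = -25)
Function('u')(I, N) = Mul(-25, N)
Mul(Function('u')(2, 12), Pow(Add(654, Function('q')(-12, -2)), -1)) = Mul(Mul(-25, 12), Pow(Add(654, Mul(Pow(Add(-12, -12), -1), Add(-16, -2))), -1)) = Mul(-300, Pow(Add(654, Mul(Pow(-24, -1), -18)), -1)) = Mul(-300, Pow(Add(654, Mul(Rational(-1, 24), -18)), -1)) = Mul(-300, Pow(Add(654, Rational(3, 4)), -1)) = Mul(-300, Pow(Rational(2619, 4), -1)) = Mul(-300, Rational(4, 2619)) = Rational(-400, 873)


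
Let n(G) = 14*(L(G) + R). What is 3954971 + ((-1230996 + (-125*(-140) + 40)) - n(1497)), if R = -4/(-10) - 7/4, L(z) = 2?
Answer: 27415059/10 ≈ 2.7415e+6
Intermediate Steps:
R = -27/20 (R = -4*(-⅒) - 7*¼ = ⅖ - 7/4 = -27/20 ≈ -1.3500)
n(G) = 91/10 (n(G) = 14*(2 - 27/20) = 14*(13/20) = 91/10)
3954971 + ((-1230996 + (-125*(-140) + 40)) - n(1497)) = 3954971 + ((-1230996 + (-125*(-140) + 40)) - 1*91/10) = 3954971 + ((-1230996 + (17500 + 40)) - 91/10) = 3954971 + ((-1230996 + 17540) - 91/10) = 3954971 + (-1213456 - 91/10) = 3954971 - 12134651/10 = 27415059/10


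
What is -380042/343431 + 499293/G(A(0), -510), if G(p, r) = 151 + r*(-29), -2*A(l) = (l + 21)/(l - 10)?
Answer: 165794486761/5131202571 ≈ 32.311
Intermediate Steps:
A(l) = -(21 + l)/(2*(-10 + l)) (A(l) = -(l + 21)/(2*(l - 10)) = -(21 + l)/(2*(-10 + l)))
G(p, r) = 151 - 29*r
-380042/343431 + 499293/G(A(0), -510) = -380042/343431 + 499293/(151 - 29*(-510)) = -380042*1/343431 + 499293/(151 + 14790) = -380042/343431 + 499293/14941 = 165794486761/5131202571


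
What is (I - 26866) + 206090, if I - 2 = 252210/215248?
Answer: 19289145129/107624 ≈ 1.7923e+5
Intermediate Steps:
I = 341353/107624 (I = 2 + 252210/215248 = 2 + 252210*(1/215248) = 2 + 126105/107624 = 341353/107624 ≈ 3.1717)
(I - 26866) + 206090 = (341353/107624 - 26866) + 206090 = -2891085031/107624 + 206090 = 19289145129/107624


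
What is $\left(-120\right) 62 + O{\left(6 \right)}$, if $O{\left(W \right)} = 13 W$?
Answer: $-7362$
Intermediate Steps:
$\left(-120\right) 62 + O{\left(6 \right)} = \left(-120\right) 62 + 13 \cdot 6 = -7440 + 78 = -7362$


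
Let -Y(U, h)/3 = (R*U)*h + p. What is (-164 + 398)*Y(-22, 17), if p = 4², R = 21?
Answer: 5502276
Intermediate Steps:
p = 16
Y(U, h) = -48 - 63*U*h (Y(U, h) = -3*((21*U)*h + 16) = -3*(21*U*h + 16) = -3*(16 + 21*U*h) = -48 - 63*U*h)
(-164 + 398)*Y(-22, 17) = (-164 + 398)*(-48 - 63*(-22)*17) = 234*(-48 + 23562) = 234*23514 = 5502276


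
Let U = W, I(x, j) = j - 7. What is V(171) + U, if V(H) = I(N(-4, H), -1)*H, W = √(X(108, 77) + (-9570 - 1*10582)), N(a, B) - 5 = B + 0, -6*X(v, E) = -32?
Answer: -1368 + 2*I*√45330/3 ≈ -1368.0 + 141.94*I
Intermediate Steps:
X(v, E) = 16/3 (X(v, E) = -⅙*(-32) = 16/3)
N(a, B) = 5 + B (N(a, B) = 5 + (B + 0) = 5 + B)
I(x, j) = -7 + j
W = 2*I*√45330/3 (W = √(16/3 + (-9570 - 1*10582)) = √(16/3 + (-9570 - 10582)) = √(16/3 - 20152) = √(-60440/3) = 2*I*√45330/3 ≈ 141.94*I)
V(H) = -8*H (V(H) = (-7 - 1)*H = -8*H)
U = 2*I*√45330/3 ≈ 141.94*I
V(171) + U = -8*171 + 2*I*√45330/3 = -1368 + 2*I*√45330/3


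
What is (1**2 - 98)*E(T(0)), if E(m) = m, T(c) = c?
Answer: 0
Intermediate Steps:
(1**2 - 98)*E(T(0)) = (1**2 - 98)*0 = (1 - 98)*0 = -97*0 = 0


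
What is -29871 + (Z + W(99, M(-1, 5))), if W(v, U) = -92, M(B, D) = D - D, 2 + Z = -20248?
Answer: -50213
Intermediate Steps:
Z = -20250 (Z = -2 - 20248 = -20250)
M(B, D) = 0
-29871 + (Z + W(99, M(-1, 5))) = -29871 + (-20250 - 92) = -29871 - 20342 = -50213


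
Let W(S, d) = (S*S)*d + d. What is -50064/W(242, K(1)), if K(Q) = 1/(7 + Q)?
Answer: -400512/58565 ≈ -6.8388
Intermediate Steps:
W(S, d) = d + d*S² (W(S, d) = S²*d + d = d*S² + d = d + d*S²)
-50064/W(242, K(1)) = -50064*(7 + 1)/(1 + 242²) = -50064*8/(1 + 58564) = -50064/((⅛)*58565) = -50064/58565/8 = -50064*8/58565 = -400512/58565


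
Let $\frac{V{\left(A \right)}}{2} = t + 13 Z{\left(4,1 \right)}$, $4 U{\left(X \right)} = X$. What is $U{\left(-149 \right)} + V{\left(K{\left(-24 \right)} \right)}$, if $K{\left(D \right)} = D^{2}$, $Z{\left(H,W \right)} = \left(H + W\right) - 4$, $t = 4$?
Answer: $- \frac{13}{4} \approx -3.25$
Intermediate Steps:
$U{\left(X \right)} = \frac{X}{4}$
$Z{\left(H,W \right)} = -4 + H + W$
$V{\left(A \right)} = 34$ ($V{\left(A \right)} = 2 \left(4 + 13 \left(-4 + 4 + 1\right)\right) = 2 \left(4 + 13 \cdot 1\right) = 2 \left(4 + 13\right) = 2 \cdot 17 = 34$)
$U{\left(-149 \right)} + V{\left(K{\left(-24 \right)} \right)} = \frac{1}{4} \left(-149\right) + 34 = - \frac{149}{4} + 34 = - \frac{13}{4}$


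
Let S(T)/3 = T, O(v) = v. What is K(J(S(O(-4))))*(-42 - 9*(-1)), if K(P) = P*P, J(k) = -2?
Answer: -132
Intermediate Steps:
S(T) = 3*T
K(P) = P**2
K(J(S(O(-4))))*(-42 - 9*(-1)) = (-2)**2*(-42 - 9*(-1)) = 4*(-42 + 9) = 4*(-33) = -132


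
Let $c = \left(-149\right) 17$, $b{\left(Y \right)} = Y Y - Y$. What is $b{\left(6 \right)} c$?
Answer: $-75990$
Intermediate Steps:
$b{\left(Y \right)} = Y^{2} - Y$
$c = -2533$
$b{\left(6 \right)} c = 6 \left(-1 + 6\right) \left(-2533\right) = 6 \cdot 5 \left(-2533\right) = 30 \left(-2533\right) = -75990$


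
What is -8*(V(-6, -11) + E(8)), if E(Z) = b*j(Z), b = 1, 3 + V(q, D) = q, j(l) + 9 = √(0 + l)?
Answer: 144 - 16*√2 ≈ 121.37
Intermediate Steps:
j(l) = -9 + √l (j(l) = -9 + √(0 + l) = -9 + √l)
V(q, D) = -3 + q
E(Z) = -9 + √Z (E(Z) = 1*(-9 + √Z) = -9 + √Z)
-8*(V(-6, -11) + E(8)) = -8*((-3 - 6) + (-9 + √8)) = -8*(-9 + (-9 + 2*√2)) = -8*(-18 + 2*√2) = 144 - 16*√2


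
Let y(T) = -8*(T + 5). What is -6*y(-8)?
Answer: -144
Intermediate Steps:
y(T) = -40 - 8*T (y(T) = -8*(5 + T) = -40 - 8*T)
-6*y(-8) = -6*(-40 - 8*(-8)) = -6*(-40 + 64) = -6*24 = -144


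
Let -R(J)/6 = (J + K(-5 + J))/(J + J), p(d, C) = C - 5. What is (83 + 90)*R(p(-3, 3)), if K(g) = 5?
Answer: 1557/2 ≈ 778.50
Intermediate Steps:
p(d, C) = -5 + C
R(J) = -3*(5 + J)/J (R(J) = -6*(J + 5)/(J + J) = -6*(5 + J)/(2*J) = -6*(5 + J)*1/(2*J) = -3*(5 + J)/J)
(83 + 90)*R(p(-3, 3)) = (83 + 90)*(-3 - 15/(-5 + 3)) = 173*(-3 - 15/(-2)) = 173*(-3 - 15*(-½)) = 173*(-3 + 15/2) = 173*(9/2) = 1557/2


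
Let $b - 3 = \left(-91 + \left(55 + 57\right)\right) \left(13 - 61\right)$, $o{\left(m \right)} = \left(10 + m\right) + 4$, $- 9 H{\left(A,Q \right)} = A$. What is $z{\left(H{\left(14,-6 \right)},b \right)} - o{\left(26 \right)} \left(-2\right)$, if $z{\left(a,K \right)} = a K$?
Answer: $\frac{4930}{3} \approx 1643.3$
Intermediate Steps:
$H{\left(A,Q \right)} = - \frac{A}{9}$
$o{\left(m \right)} = 14 + m$
$b = -1005$ ($b = 3 + \left(-91 + \left(55 + 57\right)\right) \left(13 - 61\right) = 3 + \left(-91 + 112\right) \left(-48\right) = 3 + 21 \left(-48\right) = 3 - 1008 = -1005$)
$z{\left(a,K \right)} = K a$
$z{\left(H{\left(14,-6 \right)},b \right)} - o{\left(26 \right)} \left(-2\right) = - 1005 \left(\left(- \frac{1}{9}\right) 14\right) - \left(14 + 26\right) \left(-2\right) = \left(-1005\right) \left(- \frac{14}{9}\right) - 40 \left(-2\right) = \frac{4690}{3} - -80 = \frac{4690}{3} + 80 = \frac{4930}{3}$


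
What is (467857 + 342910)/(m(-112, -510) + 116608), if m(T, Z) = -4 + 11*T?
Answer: 810767/115372 ≈ 7.0274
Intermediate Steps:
(467857 + 342910)/(m(-112, -510) + 116608) = (467857 + 342910)/((-4 + 11*(-112)) + 116608) = 810767/((-4 - 1232) + 116608) = 810767/(-1236 + 116608) = 810767/115372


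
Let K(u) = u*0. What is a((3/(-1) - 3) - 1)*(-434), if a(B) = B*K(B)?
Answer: 0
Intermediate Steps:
K(u) = 0
a(B) = 0 (a(B) = B*0 = 0)
a((3/(-1) - 3) - 1)*(-434) = 0*(-434) = 0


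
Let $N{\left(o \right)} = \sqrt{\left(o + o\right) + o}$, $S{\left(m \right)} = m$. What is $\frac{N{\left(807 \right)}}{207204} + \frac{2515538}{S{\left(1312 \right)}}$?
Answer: $\frac{1257769}{656} + \frac{\sqrt{269}}{69068} \approx 1917.3$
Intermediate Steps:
$N{\left(o \right)} = \sqrt{3} \sqrt{o}$ ($N{\left(o \right)} = \sqrt{2 o + o} = \sqrt{3 o} = \sqrt{3} \sqrt{o}$)
$\frac{N{\left(807 \right)}}{207204} + \frac{2515538}{S{\left(1312 \right)}} = \frac{\sqrt{3} \sqrt{807}}{207204} + \frac{2515538}{1312} = 3 \sqrt{269} \cdot \frac{1}{207204} + 2515538 \cdot \frac{1}{1312} = \frac{\sqrt{269}}{69068} + \frac{1257769}{656} = \frac{1257769}{656} + \frac{\sqrt{269}}{69068}$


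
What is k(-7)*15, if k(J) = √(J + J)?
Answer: 15*I*√14 ≈ 56.125*I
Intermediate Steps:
k(J) = √2*√J (k(J) = √(2*J) = √2*√J)
k(-7)*15 = (√2*√(-7))*15 = (√2*(I*√7))*15 = (I*√14)*15 = 15*I*√14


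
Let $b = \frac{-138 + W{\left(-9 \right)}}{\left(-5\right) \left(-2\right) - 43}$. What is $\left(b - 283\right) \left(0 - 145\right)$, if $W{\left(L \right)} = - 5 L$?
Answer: $\frac{446890}{11} \approx 40626.0$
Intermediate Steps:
$b = \frac{31}{11}$ ($b = \frac{-138 - -45}{\left(-5\right) \left(-2\right) - 43} = \frac{-138 + 45}{10 - 43} = - \frac{93}{-33} = \left(-93\right) \left(- \frac{1}{33}\right) = \frac{31}{11} \approx 2.8182$)
$\left(b - 283\right) \left(0 - 145\right) = \left(\frac{31}{11} - 283\right) \left(0 - 145\right) = - \frac{3082 \left(0 - 145\right)}{11} = \left(- \frac{3082}{11}\right) \left(-145\right) = \frac{446890}{11}$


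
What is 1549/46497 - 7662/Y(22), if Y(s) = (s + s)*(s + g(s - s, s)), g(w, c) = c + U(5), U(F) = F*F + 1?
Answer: -15976777/6509580 ≈ -2.4543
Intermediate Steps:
U(F) = 1 + F² (U(F) = F² + 1 = 1 + F²)
g(w, c) = 26 + c (g(w, c) = c + (1 + 5²) = c + (1 + 25) = c + 26 = 26 + c)
Y(s) = 2*s*(26 + 2*s) (Y(s) = (s + s)*(s + (26 + s)) = (2*s)*(26 + 2*s) = 2*s*(26 + 2*s))
1549/46497 - 7662/Y(22) = 1549/46497 - 7662*1/(88*(13 + 22)) = 1549*(1/46497) - 7662/(4*22*35) = 1549/46497 - 7662/3080 = 1549/46497 - 7662*1/3080 = 1549/46497 - 3831/1540 = -15976777/6509580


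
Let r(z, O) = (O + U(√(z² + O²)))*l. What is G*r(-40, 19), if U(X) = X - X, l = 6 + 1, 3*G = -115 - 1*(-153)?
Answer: 5054/3 ≈ 1684.7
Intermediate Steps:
G = 38/3 (G = (-115 - 1*(-153))/3 = (-115 + 153)/3 = (⅓)*38 = 38/3 ≈ 12.667)
l = 7
U(X) = 0
r(z, O) = 7*O (r(z, O) = (O + 0)*7 = O*7 = 7*O)
G*r(-40, 19) = 38*(7*19)/3 = (38/3)*133 = 5054/3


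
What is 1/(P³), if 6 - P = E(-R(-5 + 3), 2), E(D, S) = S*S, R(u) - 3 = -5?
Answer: ⅛ ≈ 0.12500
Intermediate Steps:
R(u) = -2 (R(u) = 3 - 5 = -2)
E(D, S) = S²
P = 2 (P = 6 - 1*2² = 6 - 1*4 = 6 - 4 = 2)
1/(P³) = 1/(2³) = 1/8 = ⅛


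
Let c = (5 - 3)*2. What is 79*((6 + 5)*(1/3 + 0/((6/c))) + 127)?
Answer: 30968/3 ≈ 10323.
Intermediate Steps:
c = 4 (c = 2*2 = 4)
79*((6 + 5)*(1/3 + 0/((6/c))) + 127) = 79*((6 + 5)*(1/3 + 0/((6/4))) + 127) = 79*(11*(1*(1/3) + 0/((6*(1/4)))) + 127) = 79*(11*(1/3 + 0/(3/2)) + 127) = 79*(11*(1/3 + 0*(2/3)) + 127) = 79*(11*(1/3 + 0) + 127) = 79*(11*(1/3) + 127) = 79*(11/3 + 127) = 79*(392/3) = 30968/3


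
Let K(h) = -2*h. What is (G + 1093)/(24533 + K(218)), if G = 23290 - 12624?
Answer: 11759/24097 ≈ 0.48799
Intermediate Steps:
G = 10666
(G + 1093)/(24533 + K(218)) = (10666 + 1093)/(24533 - 2*218) = 11759/(24533 - 436) = 11759/24097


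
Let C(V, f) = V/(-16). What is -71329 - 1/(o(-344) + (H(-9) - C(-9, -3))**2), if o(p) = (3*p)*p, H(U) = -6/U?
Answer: -58342732201657/817938457 ≈ -71329.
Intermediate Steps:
C(V, f) = -V/16 (C(V, f) = V*(-1/16) = -V/16)
o(p) = 3*p**2
-71329 - 1/(o(-344) + (H(-9) - C(-9, -3))**2) = -71329 - 1/(3*(-344)**2 + (-6/(-9) - (-1)*(-9)/16)**2) = -71329 - 1/(3*118336 + (-6*(-1/9) - 1*9/16)**2) = -71329 - 1/(355008 + (2/3 - 9/16)**2) = -71329 - 1/(355008 + (5/48)**2) = -71329 - 1/(355008 + 25/2304) = -71329 - 1/817938457/2304 = -71329 - 1*2304/817938457 = -71329 - 2304/817938457 = -58342732201657/817938457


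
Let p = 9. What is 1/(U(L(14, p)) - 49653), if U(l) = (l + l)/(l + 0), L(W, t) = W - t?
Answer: -1/49651 ≈ -2.0141e-5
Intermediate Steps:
U(l) = 2 (U(l) = (2*l)/l = 2)
1/(U(L(14, p)) - 49653) = 1/(2 - 49653) = 1/(-49651) = -1/49651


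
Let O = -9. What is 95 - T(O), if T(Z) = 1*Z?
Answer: 104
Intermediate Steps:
T(Z) = Z
95 - T(O) = 95 - 1*(-9) = 95 + 9 = 104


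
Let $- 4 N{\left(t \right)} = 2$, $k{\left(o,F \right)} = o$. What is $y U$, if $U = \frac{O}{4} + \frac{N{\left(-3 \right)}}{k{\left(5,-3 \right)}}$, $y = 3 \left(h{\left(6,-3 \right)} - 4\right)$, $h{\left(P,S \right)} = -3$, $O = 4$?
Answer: $- \frac{189}{10} \approx -18.9$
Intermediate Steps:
$N{\left(t \right)} = - \frac{1}{2}$ ($N{\left(t \right)} = \left(- \frac{1}{4}\right) 2 = - \frac{1}{2}$)
$y = -21$ ($y = 3 \left(-3 - 4\right) = 3 \left(-7\right) = -21$)
$U = \frac{9}{10}$ ($U = \frac{4}{4} - \frac{1}{2 \cdot 5} = 4 \cdot \frac{1}{4} - \frac{1}{10} = 1 - \frac{1}{10} = \frac{9}{10} \approx 0.9$)
$y U = \left(-21\right) \frac{9}{10} = - \frac{189}{10}$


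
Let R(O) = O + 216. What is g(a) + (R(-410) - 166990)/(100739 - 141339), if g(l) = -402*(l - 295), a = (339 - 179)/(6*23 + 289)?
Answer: 36667142028/309575 ≈ 1.1844e+5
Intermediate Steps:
R(O) = 216 + O
a = 160/427 (a = 160/(138 + 289) = 160/427 ≈ 0.37471)
g(l) = 118590 - 402*l (g(l) = -402*(-295 + l) = 118590 - 402*l)
g(a) + (R(-410) - 166990)/(100739 - 141339) = (118590 - 402*160/427) + ((216 - 410) - 166990)/(100739 - 141339) = (118590 - 64320/427) + (-194 - 166990)/(-40600) = 50573610/427 - 167184*(-1/40600) = 50573610/427 + 20898/5075 = 36667142028/309575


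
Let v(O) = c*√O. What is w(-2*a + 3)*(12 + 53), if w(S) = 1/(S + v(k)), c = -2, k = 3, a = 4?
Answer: -25 + 10*√3 ≈ -7.6795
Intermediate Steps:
v(O) = -2*√O
w(S) = 1/(S - 2*√3)
w(-2*a + 3)*(12 + 53) = (12 + 53)/((-2*4 + 3) - 2*√3) = 65/((-8 + 3) - 2*√3) = 65/(-5 - 2*√3)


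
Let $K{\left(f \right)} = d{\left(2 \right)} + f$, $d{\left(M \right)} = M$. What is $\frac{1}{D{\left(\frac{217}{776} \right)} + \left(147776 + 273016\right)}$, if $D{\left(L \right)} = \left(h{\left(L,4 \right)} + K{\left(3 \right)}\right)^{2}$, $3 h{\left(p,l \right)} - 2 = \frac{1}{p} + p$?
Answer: $\frac{28355865664}{11933291829519337} \approx 2.3762 \cdot 10^{-6}$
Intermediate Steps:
$K{\left(f \right)} = 2 + f$
$h{\left(p,l \right)} = \frac{2}{3} + \frac{p}{3} + \frac{1}{3 p}$ ($h{\left(p,l \right)} = \frac{2}{3} + \frac{\frac{1}{p} + p}{3} = \frac{2}{3} + \frac{p + \frac{1}{p}}{3} = \frac{2}{3} + \left(\frac{p}{3} + \frac{1}{3 p}\right) = \frac{2}{3} + \frac{p}{3} + \frac{1}{3 p}$)
$D{\left(L \right)} = \left(5 + \frac{1 + L \left(2 + L\right)}{3 L}\right)^{2}$ ($D{\left(L \right)} = \left(\frac{1 + L \left(2 + L\right)}{3 L} + \left(2 + 3\right)\right)^{2} = \left(\frac{1 + L \left(2 + L\right)}{3 L} + 5\right)^{2} = \left(5 + \frac{1 + L \left(2 + L\right)}{3 L}\right)^{2}$)
$\frac{1}{D{\left(\frac{217}{776} \right)} + \left(147776 + 273016\right)} = \frac{1}{\frac{\left(1 + \left(\frac{217}{776}\right)^{2} + 17 \cdot \frac{217}{776}\right)^{2}}{9 \cdot \frac{47089}{602176}} + \left(147776 + 273016\right)} = \frac{1}{\frac{\left(1 + \left(217 \cdot \frac{1}{776}\right)^{2} + 17 \cdot 217 \cdot \frac{1}{776}\right)^{2}}{9 \cdot \frac{47089}{602176}} + 420792} = \frac{1}{\frac{\left(1 + \left(\frac{217}{776}\right)^{2} + 17 \cdot \frac{217}{776}\right)^{2}}{9 \cdot \frac{47089}{602176}} + 420792} = \frac{1}{\frac{1}{9} \cdot \frac{602176}{47089} \left(1 + \frac{47089}{602176} + \frac{3689}{776}\right)^{2} + 420792} = \frac{1}{\frac{1}{9} \cdot \frac{602176}{47089} \left(\frac{3511929}{602176}\right)^{2} + 420792} = \frac{1}{\frac{1}{9} \cdot \frac{602176}{47089} \cdot \frac{12333645301041}{362615934976} + 420792} = \frac{1}{\frac{1370405033449}{28355865664} + 420792} = \frac{1}{\frac{11933291829519337}{28355865664}} = \frac{28355865664}{11933291829519337}$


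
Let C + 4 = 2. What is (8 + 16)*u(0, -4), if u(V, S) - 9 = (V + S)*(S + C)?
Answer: 792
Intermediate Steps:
C = -2 (C = -4 + 2 = -2)
u(V, S) = 9 + (-2 + S)*(S + V) (u(V, S) = 9 + (V + S)*(S - 2) = 9 + (S + V)*(-2 + S) = 9 + (-2 + S)*(S + V))
(8 + 16)*u(0, -4) = (8 + 16)*(9 + (-4)² - 2*(-4) - 2*0 - 4*0) = 24*(9 + 16 + 8 + 0 + 0) = 24*33 = 792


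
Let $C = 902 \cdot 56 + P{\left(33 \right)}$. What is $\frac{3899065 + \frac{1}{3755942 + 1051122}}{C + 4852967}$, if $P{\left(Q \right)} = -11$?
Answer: $\frac{18743054995161}{23571284497952} \approx 0.79517$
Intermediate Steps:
$C = 50501$ ($C = 902 \cdot 56 - 11 = 50512 - 11 = 50501$)
$\frac{3899065 + \frac{1}{3755942 + 1051122}}{C + 4852967} = \frac{3899065 + \frac{1}{3755942 + 1051122}}{50501 + 4852967} = \frac{3899065 + \frac{1}{4807064}}{4903468} = \left(3899065 + \frac{1}{4807064}\right) \frac{1}{4903468} = \frac{18743054995161}{4807064} \cdot \frac{1}{4903468} = \frac{18743054995161}{23571284497952}$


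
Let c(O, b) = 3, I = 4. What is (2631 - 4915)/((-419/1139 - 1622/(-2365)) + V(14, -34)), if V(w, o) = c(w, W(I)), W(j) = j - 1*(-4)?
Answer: -1538122685/2234432 ≈ -688.37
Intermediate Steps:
W(j) = 4 + j (W(j) = j + 4 = 4 + j)
V(w, o) = 3
(2631 - 4915)/((-419/1139 - 1622/(-2365)) + V(14, -34)) = (2631 - 4915)/((-419/1139 - 1622/(-2365)) + 3) = -2284/((-419*1/1139 - 1622*(-1/2365)) + 3) = -2284/((-419/1139 + 1622/2365) + 3) = -2284/(856523/2693735 + 3) = -2284/8937728/2693735 = -2284*2693735/8937728 = -1538122685/2234432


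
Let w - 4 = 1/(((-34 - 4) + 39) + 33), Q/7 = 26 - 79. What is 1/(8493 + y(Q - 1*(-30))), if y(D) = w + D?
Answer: 34/277305 ≈ 0.00012261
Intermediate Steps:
Q = -371 (Q = 7*(26 - 79) = 7*(-53) = -371)
w = 137/34 (w = 4 + 1/(((-34 - 4) + 39) + 33) = 4 + 1/((-38 + 39) + 33) = 4 + 1/(1 + 33) = 4 + 1/34 = 137/34 ≈ 4.0294)
y(D) = 137/34 + D
1/(8493 + y(Q - 1*(-30))) = 1/(8493 + (137/34 + (-371 - 1*(-30)))) = 1/(8493 + (137/34 + (-371 + 30))) = 1/(8493 + (137/34 - 341)) = 1/(8493 - 11457/34) = 1/(277305/34) = 34/277305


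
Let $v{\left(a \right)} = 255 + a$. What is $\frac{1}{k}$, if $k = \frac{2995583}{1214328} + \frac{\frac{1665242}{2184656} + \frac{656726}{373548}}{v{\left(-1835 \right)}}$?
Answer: $\frac{1164992970127104480}{2872021824542922091} \approx 0.40563$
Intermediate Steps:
$k = \frac{2872021824542922091}{1164992970127104480}$ ($k = \frac{2995583}{1214328} + \frac{\frac{1665242}{2184656} + \frac{656726}{373548}}{255 - 1835} = 2995583 \cdot \frac{1}{1214328} + \frac{1665242 \cdot \frac{1}{2184656} + 656726 \cdot \frac{1}{373548}}{-1580} = \frac{2995583}{1214328} + \left(\frac{832621}{1092328} + \frac{46909}{26682}\right) \left(- \frac{1}{1580}\right) = \frac{2995583}{1214328} + \frac{36728003837}{14572747848} \left(- \frac{1}{1580}\right) = \frac{2995583}{1214328} - \frac{36728003837}{23024941599840} = \frac{2872021824542922091}{1164992970127104480} \approx 2.4653$)
$\frac{1}{k} = \frac{1}{\frac{2872021824542922091}{1164992970127104480}} = \frac{1164992970127104480}{2872021824542922091}$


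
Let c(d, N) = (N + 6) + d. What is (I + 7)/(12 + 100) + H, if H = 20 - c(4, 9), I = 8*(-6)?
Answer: 71/112 ≈ 0.63393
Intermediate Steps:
I = -48
c(d, N) = 6 + N + d (c(d, N) = (6 + N) + d = 6 + N + d)
H = 1 (H = 20 - (6 + 9 + 4) = 20 - 1*19 = 20 - 19 = 1)
(I + 7)/(12 + 100) + H = (-48 + 7)/(12 + 100) + 1 = -41/112 + 1 = 71/112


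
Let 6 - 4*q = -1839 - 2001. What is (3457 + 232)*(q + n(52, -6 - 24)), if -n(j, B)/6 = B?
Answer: 8421987/2 ≈ 4.2110e+6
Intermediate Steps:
n(j, B) = -6*B
q = 1923/2 (q = 3/2 - (-1839 - 2001)/4 = 3/2 - ¼*(-3840) = 3/2 + 960 = 1923/2 ≈ 961.50)
(3457 + 232)*(q + n(52, -6 - 24)) = (3457 + 232)*(1923/2 - 6*(-6 - 24)) = 3689*(1923/2 - 6*(-30)) = 3689*(1923/2 + 180) = 3689*(2283/2) = 8421987/2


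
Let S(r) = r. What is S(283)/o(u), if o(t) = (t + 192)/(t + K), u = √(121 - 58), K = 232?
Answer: 4196041/12267 - 11320*√7/12267 ≈ 339.62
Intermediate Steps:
u = 3*√7 (u = √63 = 3*√7 ≈ 7.9373)
o(t) = (192 + t)/(232 + t) (o(t) = (t + 192)/(t + 232) = (192 + t)/(232 + t))
S(283)/o(u) = 283/(((192 + 3*√7)/(232 + 3*√7))) = 283*((232 + 3*√7)/(192 + 3*√7)) = 283*(232 + 3*√7)/(192 + 3*√7)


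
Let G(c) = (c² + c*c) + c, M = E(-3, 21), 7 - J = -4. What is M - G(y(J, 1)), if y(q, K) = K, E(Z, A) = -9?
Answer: -12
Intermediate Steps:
J = 11 (J = 7 - 1*(-4) = 7 + 4 = 11)
M = -9
G(c) = c + 2*c² (G(c) = (c² + c²) + c = 2*c² + c = c + 2*c²)
M - G(y(J, 1)) = -9 - (1 + 2*1) = -9 - (1 + 2) = -9 - 3 = -12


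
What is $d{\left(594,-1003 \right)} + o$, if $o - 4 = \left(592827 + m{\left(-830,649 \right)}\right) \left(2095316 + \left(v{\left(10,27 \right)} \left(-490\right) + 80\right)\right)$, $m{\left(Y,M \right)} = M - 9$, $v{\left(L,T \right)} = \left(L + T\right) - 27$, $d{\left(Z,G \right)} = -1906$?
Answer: $1240640387730$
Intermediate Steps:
$v{\left(L,T \right)} = -27 + L + T$
$m{\left(Y,M \right)} = -9 + M$
$o = 1240640389636$ ($o = 4 + \left(592827 + \left(-9 + 649\right)\right) \left(2095316 + \left(\left(-27 + 10 + 27\right) \left(-490\right) + 80\right)\right) = 4 + \left(592827 + 640\right) \left(2095316 + \left(10 \left(-490\right) + 80\right)\right) = 4 + 593467 \left(2095316 + \left(-4900 + 80\right)\right) = 4 + 593467 \left(2095316 - 4820\right) = 4 + 593467 \cdot 2090496 = 4 + 1240640389632 = 1240640389636$)
$d{\left(594,-1003 \right)} + o = -1906 + 1240640389636 = 1240640387730$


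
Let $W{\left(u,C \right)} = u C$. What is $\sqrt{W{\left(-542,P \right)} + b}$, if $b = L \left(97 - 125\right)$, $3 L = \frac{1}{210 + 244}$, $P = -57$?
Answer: $\frac{20 \sqrt{35818557}}{681} \approx 175.77$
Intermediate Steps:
$L = \frac{1}{1362}$ ($L = \frac{1}{3 \left(210 + 244\right)} = \frac{1}{3 \cdot 454} = \frac{1}{3} \cdot \frac{1}{454} = \frac{1}{1362} \approx 0.00073421$)
$W{\left(u,C \right)} = C u$
$b = - \frac{14}{681}$ ($b = \frac{97 - 125}{1362} = \frac{1}{1362} \left(-28\right) = - \frac{14}{681} \approx -0.020558$)
$\sqrt{W{\left(-542,P \right)} + b} = \sqrt{\left(-57\right) \left(-542\right) - \frac{14}{681}} = \sqrt{30894 - \frac{14}{681}} = \sqrt{\frac{21038800}{681}} = \frac{20 \sqrt{35818557}}{681}$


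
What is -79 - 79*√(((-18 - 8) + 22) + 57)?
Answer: -79 - 79*√53 ≈ -654.13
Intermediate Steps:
-79 - 79*√(((-18 - 8) + 22) + 57) = -79 - 79*√((-26 + 22) + 57) = -79 - 79*√(-4 + 57) = -79 - 79*√53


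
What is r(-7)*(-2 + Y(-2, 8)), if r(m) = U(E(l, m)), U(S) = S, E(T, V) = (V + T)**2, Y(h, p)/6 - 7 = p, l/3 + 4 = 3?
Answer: 8800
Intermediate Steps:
l = -3 (l = -12 + 3*3 = -12 + 9 = -3)
Y(h, p) = 42 + 6*p
E(T, V) = (T + V)**2
r(m) = (-3 + m)**2
r(-7)*(-2 + Y(-2, 8)) = (-3 - 7)**2*(-2 + (42 + 6*8)) = (-10)**2*(-2 + (42 + 48)) = 100*(-2 + 90) = 100*88 = 8800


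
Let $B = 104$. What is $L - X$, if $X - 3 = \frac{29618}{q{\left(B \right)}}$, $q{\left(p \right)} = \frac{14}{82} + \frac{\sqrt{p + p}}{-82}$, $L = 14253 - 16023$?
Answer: $\frac{8495047}{3} + \frac{2428676 \sqrt{13}}{3} \approx 5.7506 \cdot 10^{6}$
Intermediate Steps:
$L = -1770$
$q{\left(p \right)} = \frac{7}{41} - \frac{\sqrt{2} \sqrt{p}}{82}$ ($q{\left(p \right)} = 14 \cdot \frac{1}{82} + \sqrt{2 p} \left(- \frac{1}{82}\right) = \frac{7}{41} + \sqrt{2} \sqrt{p} \left(- \frac{1}{82}\right) = \frac{7}{41} - \frac{\sqrt{2} \sqrt{p}}{82}$)
$X = 3 + \frac{29618}{\frac{7}{41} - \frac{2 \sqrt{13}}{41}}$ ($X = 3 + \frac{29618}{\frac{7}{41} - \frac{\sqrt{2} \sqrt{104}}{82}} = 3 + \frac{29618}{\frac{7}{41} - \frac{\sqrt{2} \cdot 2 \sqrt{26}}{82}} = 3 + \frac{29618}{\frac{7}{41} - \frac{2 \sqrt{13}}{41}} \approx -5.7524 \cdot 10^{6}$)
$L - X = -1770 - \left(- \frac{8500357}{3} - \frac{2428676 \sqrt{13}}{3}\right) = -1770 + \left(\frac{8500357}{3} + \frac{2428676 \sqrt{13}}{3}\right) = \frac{8495047}{3} + \frac{2428676 \sqrt{13}}{3}$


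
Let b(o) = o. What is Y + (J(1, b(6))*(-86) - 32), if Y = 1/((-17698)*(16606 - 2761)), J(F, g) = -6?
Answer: 118593944039/245028810 ≈ 484.00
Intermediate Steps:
Y = -1/245028810 (Y = -1/17698/13845 = -1/17698*1/13845 = -1/245028810 ≈ -4.0812e-9)
Y + (J(1, b(6))*(-86) - 32) = -1/245028810 + (-6*(-86) - 32) = -1/245028810 + (516 - 32) = -1/245028810 + 484 = 118593944039/245028810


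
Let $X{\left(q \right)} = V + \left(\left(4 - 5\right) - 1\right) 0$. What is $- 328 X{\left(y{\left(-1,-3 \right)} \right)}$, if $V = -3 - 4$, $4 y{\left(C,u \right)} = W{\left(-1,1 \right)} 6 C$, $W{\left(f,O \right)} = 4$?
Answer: $2296$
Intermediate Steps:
$y{\left(C,u \right)} = 6 C$ ($y{\left(C,u \right)} = \frac{4 \cdot 6 C}{4} = \frac{24 C}{4} = 6 C$)
$V = -7$ ($V = -3 - 4 = -7$)
$X{\left(q \right)} = -7$ ($X{\left(q \right)} = -7 + \left(\left(4 - 5\right) - 1\right) 0 = -7 + \left(-1 - 1\right) 0 = -7 - 0 = -7 + 0 = -7$)
$- 328 X{\left(y{\left(-1,-3 \right)} \right)} = \left(-328\right) \left(-7\right) = 2296$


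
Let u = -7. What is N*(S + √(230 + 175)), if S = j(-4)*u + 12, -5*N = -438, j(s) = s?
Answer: 3504 + 3942*√5/5 ≈ 5266.9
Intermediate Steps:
N = 438/5 (N = -⅕*(-438) = 438/5 ≈ 87.600)
S = 40 (S = -4*(-7) + 12 = 28 + 12 = 40)
N*(S + √(230 + 175)) = 438*(40 + √(230 + 175))/5 = 438*(40 + √405)/5 = 438*(40 + 9*√5)/5 = 3504 + 3942*√5/5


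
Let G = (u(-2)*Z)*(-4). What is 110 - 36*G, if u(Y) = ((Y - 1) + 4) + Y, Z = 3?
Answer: -322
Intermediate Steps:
u(Y) = 3 + 2*Y (u(Y) = ((-1 + Y) + 4) + Y = (3 + Y) + Y = 3 + 2*Y)
G = 12 (G = ((3 + 2*(-2))*3)*(-4) = ((3 - 4)*3)*(-4) = -1*3*(-4) = -3*(-4) = 12)
110 - 36*G = 110 - 36*12 = 110 - 432 = -322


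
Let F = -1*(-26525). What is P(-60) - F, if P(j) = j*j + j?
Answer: -22985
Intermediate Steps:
F = 26525
P(j) = j + j² (P(j) = j² + j = j + j²)
P(-60) - F = -60*(1 - 60) - 1*26525 = -60*(-59) - 26525 = 3540 - 26525 = -22985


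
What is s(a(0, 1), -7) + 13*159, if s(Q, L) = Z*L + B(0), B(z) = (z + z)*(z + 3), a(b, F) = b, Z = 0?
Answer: 2067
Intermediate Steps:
B(z) = 2*z*(3 + z) (B(z) = (2*z)*(3 + z) = 2*z*(3 + z))
s(Q, L) = 0 (s(Q, L) = 0*L + 2*0*(3 + 0) = 0 + 2*0*3 = 0 + 0 = 0)
s(a(0, 1), -7) + 13*159 = 0 + 13*159 = 0 + 2067 = 2067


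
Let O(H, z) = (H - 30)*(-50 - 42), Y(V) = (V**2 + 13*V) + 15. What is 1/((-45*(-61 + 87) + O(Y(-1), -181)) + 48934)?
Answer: 1/50248 ≈ 1.9901e-5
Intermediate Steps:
Y(V) = 15 + V**2 + 13*V
O(H, z) = 2760 - 92*H (O(H, z) = (-30 + H)*(-92) = 2760 - 92*H)
1/((-45*(-61 + 87) + O(Y(-1), -181)) + 48934) = 1/((-45*(-61 + 87) + (2760 - 92*(15 + (-1)**2 + 13*(-1)))) + 48934) = 1/((-45*26 + (2760 - 92*(15 + 1 - 13))) + 48934) = 1/((-1170 + (2760 - 92*3)) + 48934) = 1/((-1170 + (2760 - 276)) + 48934) = 1/((-1170 + 2484) + 48934) = 1/(1314 + 48934) = 1/50248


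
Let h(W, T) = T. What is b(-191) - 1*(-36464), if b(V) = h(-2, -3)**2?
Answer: 36473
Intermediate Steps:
b(V) = 9 (b(V) = (-3)**2 = 9)
b(-191) - 1*(-36464) = 9 - 1*(-36464) = 9 + 36464 = 36473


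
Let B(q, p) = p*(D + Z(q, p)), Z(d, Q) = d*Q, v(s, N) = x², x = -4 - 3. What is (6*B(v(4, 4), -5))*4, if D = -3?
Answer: 29760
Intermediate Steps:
x = -7
v(s, N) = 49 (v(s, N) = (-7)² = 49)
Z(d, Q) = Q*d
B(q, p) = p*(-3 + p*q)
(6*B(v(4, 4), -5))*4 = (6*(-5*(-3 - 5*49)))*4 = (6*(-5*(-3 - 245)))*4 = (6*(-5*(-248)))*4 = (6*1240)*4 = 7440*4 = 29760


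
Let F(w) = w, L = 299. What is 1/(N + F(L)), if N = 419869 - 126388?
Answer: 1/293780 ≈ 3.4039e-6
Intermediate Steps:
N = 293481
1/(N + F(L)) = 1/(293481 + 299) = 1/293780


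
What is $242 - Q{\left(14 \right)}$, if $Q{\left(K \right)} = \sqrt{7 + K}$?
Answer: $242 - \sqrt{21} \approx 237.42$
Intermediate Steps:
$242 - Q{\left(14 \right)} = 242 - \sqrt{7 + 14} = 242 - \sqrt{21}$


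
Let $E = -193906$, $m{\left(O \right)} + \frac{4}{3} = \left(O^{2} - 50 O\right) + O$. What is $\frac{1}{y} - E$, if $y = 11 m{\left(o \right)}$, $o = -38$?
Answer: $\frac{21146224927}{109054} \approx 1.9391 \cdot 10^{5}$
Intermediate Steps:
$m{\left(O \right)} = - \frac{4}{3} + O^{2} - 49 O$ ($m{\left(O \right)} = - \frac{4}{3} + \left(\left(O^{2} - 50 O\right) + O\right) = - \frac{4}{3} + \left(O^{2} - 49 O\right) = - \frac{4}{3} + O^{2} - 49 O$)
$y = \frac{109054}{3}$ ($y = 11 \left(- \frac{4}{3} + \left(-38\right)^{2} - -1862\right) = 11 \left(- \frac{4}{3} + 1444 + 1862\right) = 11 \cdot \frac{9914}{3} = \frac{109054}{3} \approx 36351.0$)
$\frac{1}{y} - E = \frac{1}{\frac{109054}{3}} - -193906 = \frac{3}{109054} + 193906 = \frac{21146224927}{109054}$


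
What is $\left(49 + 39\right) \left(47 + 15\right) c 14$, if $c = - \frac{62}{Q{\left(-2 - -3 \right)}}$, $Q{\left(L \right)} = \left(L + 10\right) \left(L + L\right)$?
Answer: $-215264$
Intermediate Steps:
$Q{\left(L \right)} = 2 L \left(10 + L\right)$ ($Q{\left(L \right)} = \left(10 + L\right) 2 L = 2 L \left(10 + L\right)$)
$c = - \frac{31}{11}$ ($c = - \frac{62}{2 \left(-2 - -3\right) \left(10 - -1\right)} = - \frac{62}{2 \left(-2 + 3\right) \left(10 + \left(-2 + 3\right)\right)} = - \frac{62}{2 \cdot 1 \left(10 + 1\right)} = - \frac{62}{2 \cdot 1 \cdot 11} = - \frac{62}{22} = \left(-62\right) \frac{1}{22} = - \frac{31}{11} \approx -2.8182$)
$\left(49 + 39\right) \left(47 + 15\right) c 14 = \left(49 + 39\right) \left(47 + 15\right) \left(- \frac{31}{11}\right) 14 = 88 \cdot 62 \left(- \frac{31}{11}\right) 14 = 5456 \left(- \frac{31}{11}\right) 14 = \left(-15376\right) 14 = -215264$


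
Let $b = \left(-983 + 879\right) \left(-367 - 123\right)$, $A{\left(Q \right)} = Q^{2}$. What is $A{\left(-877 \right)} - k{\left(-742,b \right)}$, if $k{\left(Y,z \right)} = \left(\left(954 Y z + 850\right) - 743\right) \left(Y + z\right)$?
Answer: $1811511563210843$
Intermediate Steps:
$b = 50960$ ($b = \left(-104\right) \left(-490\right) = 50960$)
$k{\left(Y,z \right)} = \left(107 + 954 Y z\right) \left(Y + z\right)$ ($k{\left(Y,z \right)} = \left(\left(954 Y z + 850\right) - 743\right) \left(Y + z\right) = \left(\left(850 + 954 Y z\right) - 743\right) \left(Y + z\right) = \left(107 + 954 Y z\right) \left(Y + z\right)$)
$A{\left(-877 \right)} - k{\left(-742,b \right)} = \left(-877\right)^{2} - \left(107 \left(-742\right) + 107 \cdot 50960 + 954 \left(-742\right) 50960^{2} + 954 \cdot 50960 \left(-742\right)^{2}\right) = 769129 - \left(-79394 + 5452720 + 954 \left(-742\right) 2596921600 + 954 \cdot 50960 \cdot 550564\right) = 769129 - \left(-79394 + 5452720 - 1838277699148800 + 26766131333760\right) = 769129 - -1811511562441714 = 769129 + 1811511562441714 = 1811511563210843$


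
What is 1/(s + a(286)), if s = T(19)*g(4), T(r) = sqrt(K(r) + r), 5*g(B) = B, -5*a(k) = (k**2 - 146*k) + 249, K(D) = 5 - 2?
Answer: -201445/1623203169 - 20*sqrt(22)/1623203169 ≈ -0.00012416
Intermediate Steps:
K(D) = 3
a(k) = -249/5 - k**2/5 + 146*k/5 (a(k) = -((k**2 - 146*k) + 249)/5 = -(249 + k**2 - 146*k)/5 = -249/5 - k**2/5 + 146*k/5)
g(B) = B/5
T(r) = sqrt(3 + r)
s = 4*sqrt(22)/5 (s = sqrt(3 + 19)*((1/5)*4) = sqrt(22)*(4/5) = 4*sqrt(22)/5 ≈ 3.7523)
1/(s + a(286)) = 1/(4*sqrt(22)/5 + (-249/5 - 1/5*286**2 + (146/5)*286)) = 1/(4*sqrt(22)/5 + (-249/5 - 1/5*81796 + 41756/5)) = 1/(4*sqrt(22)/5 + (-249/5 - 81796/5 + 41756/5)) = 1/(4*sqrt(22)/5 - 40289/5) = 1/(-40289/5 + 4*sqrt(22)/5)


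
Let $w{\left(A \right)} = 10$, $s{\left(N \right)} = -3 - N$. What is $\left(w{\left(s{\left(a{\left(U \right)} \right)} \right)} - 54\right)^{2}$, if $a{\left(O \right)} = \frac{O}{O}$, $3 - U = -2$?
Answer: $1936$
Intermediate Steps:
$U = 5$ ($U = 3 - -2 = 3 + 2 = 5$)
$a{\left(O \right)} = 1$
$\left(w{\left(s{\left(a{\left(U \right)} \right)} \right)} - 54\right)^{2} = \left(10 - 54\right)^{2} = \left(-44\right)^{2} = 1936$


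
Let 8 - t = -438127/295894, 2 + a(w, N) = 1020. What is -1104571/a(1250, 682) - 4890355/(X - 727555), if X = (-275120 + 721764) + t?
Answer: -18067127306689969/16922636297958 ≈ -1067.6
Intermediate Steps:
a(w, N) = 1018 (a(w, N) = -2 + 1020 = 1018)
t = 2805279/295894 (t = 8 - (-438127)/295894 = 8 - 1*(-438127/295894) = 8 + 438127/295894 = 2805279/295894 ≈ 9.4807)
X = 132162085015/295894 (X = (-275120 + 721764) + 2805279/295894 = 446644 + 2805279/295894 = 132162085015/295894 ≈ 4.4665e+5)
-1104571/a(1250, 682) - 4890355/(X - 727555) = -1104571/1018 - 4890355/(132162085015/295894 - 727555) = -1104571*1/1018 - 4890355/(-83117074155/295894) = -1104571/1018 - 4890355*(-295894/83117074155) = -1104571/1018 + 289405340474/16623414831 = -18067127306689969/16922636297958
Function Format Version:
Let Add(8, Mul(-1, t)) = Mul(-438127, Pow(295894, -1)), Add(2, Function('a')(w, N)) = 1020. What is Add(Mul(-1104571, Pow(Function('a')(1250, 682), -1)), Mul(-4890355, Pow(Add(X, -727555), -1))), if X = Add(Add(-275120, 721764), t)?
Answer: Rational(-18067127306689969, 16922636297958) ≈ -1067.6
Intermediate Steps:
Function('a')(w, N) = 1018 (Function('a')(w, N) = Add(-2, 1020) = 1018)
t = Rational(2805279, 295894) (t = Add(8, Mul(-1, Mul(-438127, Pow(295894, -1)))) = Add(8, Mul(-1, Mul(-438127, Rational(1, 295894)))) = Add(8, Mul(-1, Rational(-438127, 295894))) = Add(8, Rational(438127, 295894)) = Rational(2805279, 295894) ≈ 9.4807)
X = Rational(132162085015, 295894) (X = Add(Add(-275120, 721764), Rational(2805279, 295894)) = Add(446644, Rational(2805279, 295894)) = Rational(132162085015, 295894) ≈ 4.4665e+5)
Add(Mul(-1104571, Pow(Function('a')(1250, 682), -1)), Mul(-4890355, Pow(Add(X, -727555), -1))) = Add(Mul(-1104571, Pow(1018, -1)), Mul(-4890355, Pow(Add(Rational(132162085015, 295894), -727555), -1))) = Add(Mul(-1104571, Rational(1, 1018)), Mul(-4890355, Pow(Rational(-83117074155, 295894), -1))) = Add(Rational(-1104571, 1018), Mul(-4890355, Rational(-295894, 83117074155))) = Add(Rational(-1104571, 1018), Rational(289405340474, 16623414831)) = Rational(-18067127306689969, 16922636297958)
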